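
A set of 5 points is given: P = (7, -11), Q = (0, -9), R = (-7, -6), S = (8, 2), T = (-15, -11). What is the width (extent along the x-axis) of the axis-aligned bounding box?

23

max x = 8, min x = -15, so width = 23.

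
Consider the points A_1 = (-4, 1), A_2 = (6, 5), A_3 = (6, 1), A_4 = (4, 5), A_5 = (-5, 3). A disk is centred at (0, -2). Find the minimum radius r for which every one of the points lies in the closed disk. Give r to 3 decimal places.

The required radius is the distance from (0, -2) to the farthest point.
Squared distances: 25, 85, 45, 65, 50.
Maximum is 85, attained at A_2.
r = √85 ≈ 9.220.

9.220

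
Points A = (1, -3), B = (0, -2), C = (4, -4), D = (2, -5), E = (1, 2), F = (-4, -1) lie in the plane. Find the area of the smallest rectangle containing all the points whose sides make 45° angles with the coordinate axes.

44

In coordinates u = x + y, v = x − y the rectangle is axis-aligned; the map (x,y)→(u,v) scales areas by 2.
u-values: -2, -2, 0, -3, 3, -5; range = 3 − (-5) = 8.
v-values: 4, 2, 8, 7, -1, -3; range = 8 − (-3) = 11.
Area = (8 × 11) / 2 = 44.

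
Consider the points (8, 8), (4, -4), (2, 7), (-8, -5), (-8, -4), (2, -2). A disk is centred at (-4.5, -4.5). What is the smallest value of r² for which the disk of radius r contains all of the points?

The required radius is the distance from (-4.5, -4.5) to the farthest point.
Squared distances: 312.5, 72.5, 174.5, 12.5, 12.5, 48.5.
Maximum is 312.5, attained at (8, 8).

312.5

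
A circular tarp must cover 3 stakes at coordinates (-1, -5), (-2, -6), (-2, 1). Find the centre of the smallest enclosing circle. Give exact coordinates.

(-2, -2.5)

Call the three points A, B, C in the order given.
Side lengths²: AB² = 2, AC² = 37, BC² = 49.
Since BC² = 49 ≥ 37 + 2 = 39, the angle opposite BC is not acute, so the smallest enclosing circle has BC as diameter.
Centre = midpoint of BC = (-2, -2.5), r² = 49/4 = 12.25.
Centre = (-2, -2.5).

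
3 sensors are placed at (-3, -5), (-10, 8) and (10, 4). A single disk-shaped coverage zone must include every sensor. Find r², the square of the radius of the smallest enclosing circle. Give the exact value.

177125/1682

Call the three points A, B, C in the order given.
Side lengths²: AB² = 218, AC² = 250, BC² = 416.
Since BC² = 416 < 250 + 218 = 468, the triangle is acute, so the smallest enclosing circle is the circumcircle.
Circumcentre = (-13/58, 283/58), r² = 177125/1682.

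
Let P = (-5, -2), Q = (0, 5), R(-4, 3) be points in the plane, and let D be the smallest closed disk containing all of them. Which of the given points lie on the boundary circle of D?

Side lengths²: PQ² = 74, PR² = 26, QR² = 20.
Since PQ² = 74 ≥ 26 + 20 = 46, the angle opposite PQ is not acute, so the smallest enclosing circle has PQ as diameter.
Centre = midpoint of PQ = (-2.5, 1.5), r² = 74/4 = 18.5.
The points at distance exactly r from the centre are P, Q — 2 points.

P, Q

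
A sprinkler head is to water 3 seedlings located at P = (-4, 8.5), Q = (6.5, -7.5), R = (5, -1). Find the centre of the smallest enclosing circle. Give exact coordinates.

(1.25, 0.5)

Side lengths²: PQ² = 366.25, PR² = 171.25, QR² = 44.5.
Since PQ² = 366.25 ≥ 171.25 + 44.5 = 215.75, the angle opposite PQ is not acute, so the smallest enclosing circle has PQ as diameter.
Centre = midpoint of PQ = (1.25, 0.5), r² = 366.25/4 = 91.5625.
Centre = (1.25, 0.5).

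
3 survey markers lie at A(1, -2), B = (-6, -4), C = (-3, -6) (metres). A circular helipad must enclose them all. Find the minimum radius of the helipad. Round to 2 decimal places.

3.64

Side lengths²: AB² = 53, AC² = 32, BC² = 13.
Since AB² = 53 ≥ 32 + 13 = 45, the angle opposite AB is not acute, so the smallest enclosing circle has AB as diameter.
Centre = midpoint of AB = (-2.5, -3), r² = 53/4 = 13.25.
r = √(13.25) ≈ 3.64.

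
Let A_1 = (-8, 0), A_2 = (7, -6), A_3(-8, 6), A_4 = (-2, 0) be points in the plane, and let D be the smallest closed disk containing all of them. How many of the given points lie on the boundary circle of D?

2

A smallest enclosing disk is always determined by at most three of the input points on its boundary.
The farthest pair is A_2–A_3 with squared distance 369. The circle on this segment as diameter has centre (-0.5, 0) and r² = 369/4 = 92.25.
Check A_1: distance² to centre = 56.25 ≤ 92.25, so it lies inside.
All remaining points lie in this disk, and no smaller disk contains both endpoints, so this is the minimum enclosing circle.
The points at distance exactly r from the centre are A_2, A_3 — 2 points.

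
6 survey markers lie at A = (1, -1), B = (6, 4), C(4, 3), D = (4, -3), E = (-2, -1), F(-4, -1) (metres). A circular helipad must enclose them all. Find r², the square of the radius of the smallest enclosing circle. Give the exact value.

31.25

By Welzl's lemma the MEC is supported by two points (diametrically opposite) or three points (on a circumcircle).
The farthest pair is B–F with squared distance 125. The circle on this segment as diameter has centre (1, 1.5) and r² = 125/4 = 31.25.
Check A: distance² to centre = 6.25 ≤ 31.25, so it lies inside.
All remaining points lie in this disk, and no smaller disk contains both endpoints, so this is the minimum enclosing circle.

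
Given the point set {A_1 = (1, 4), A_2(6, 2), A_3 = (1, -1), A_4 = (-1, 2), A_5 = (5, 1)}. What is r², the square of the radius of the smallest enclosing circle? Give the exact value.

A smallest enclosing disk is always determined by at most three of the input points on its boundary.
The farthest pair is A_2–A_4 with squared distance 49. The circle on this segment as diameter has centre (2.5, 2) and r² = 49/4 = 12.25.
Check A_1: distance² to centre = 6.25 ≤ 12.25, so it lies inside.
All remaining points lie in this disk, and no smaller disk contains both endpoints, so this is the minimum enclosing circle.

12.25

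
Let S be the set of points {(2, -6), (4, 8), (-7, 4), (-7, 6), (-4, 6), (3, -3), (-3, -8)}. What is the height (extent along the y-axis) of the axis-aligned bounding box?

16

max y = 8, min y = -8, so height = 16.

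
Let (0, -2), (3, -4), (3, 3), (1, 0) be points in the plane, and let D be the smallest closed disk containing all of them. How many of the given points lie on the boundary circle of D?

2

The minimum enclosing circle of a finite set is fixed by two of the points (as a diameter) or three (as a circumcircle).
The farthest pair is (3, -4)–(3, 3) with squared distance 49. The circle on this segment as diameter has centre (3, -0.5) and r² = 49/4 = 12.25.
Check (0, -2): distance² to centre = 11.25 ≤ 12.25, so it lies inside.
All remaining points lie in this disk, and no smaller disk contains both endpoints, so this is the minimum enclosing circle.
The points at distance exactly r from the centre are (3, -4), (3, 3) — 2 points.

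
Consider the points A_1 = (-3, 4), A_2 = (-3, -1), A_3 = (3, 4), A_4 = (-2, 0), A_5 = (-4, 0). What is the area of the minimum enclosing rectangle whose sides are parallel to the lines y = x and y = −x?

33

In coordinates u = x + y, v = x − y the rectangle is axis-aligned; the map (x,y)→(u,v) scales areas by 2.
u-values: 1, -4, 7, -2, -4; range = 7 − (-4) = 11.
v-values: -7, -2, -1, -2, -4; range = -1 − (-7) = 6.
Area = (11 × 6) / 2 = 33.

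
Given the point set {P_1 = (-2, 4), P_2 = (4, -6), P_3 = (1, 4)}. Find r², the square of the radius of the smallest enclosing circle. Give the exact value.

34

Side lengths²: P_1P_2² = 136, P_1P_3² = 9, P_2P_3² = 109.
Since P_1P_2² = 136 ≥ 109 + 9 = 118, the angle opposite P_1P_2 is not acute, so the smallest enclosing circle has P_1P_2 as diameter.
Centre = midpoint of P_1P_2 = (1, -1), r² = 136/4 = 34.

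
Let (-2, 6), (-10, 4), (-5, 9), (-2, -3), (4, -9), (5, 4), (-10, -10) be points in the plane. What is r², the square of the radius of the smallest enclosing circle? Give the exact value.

By Welzl's lemma the MEC is supported by two points (diametrically opposite) or three points (on a circumcircle).
The minimum enclosing circle is determined by three boundary points: (-5, 9), (4, -9), (-10, -10).
Their circumcentre is (-207/58, -89/58) with r² = 190105/1682.
The farthest remaining point (5, 4) is at distance² 175025/1682 ≤ 190105/1682.

190105/1682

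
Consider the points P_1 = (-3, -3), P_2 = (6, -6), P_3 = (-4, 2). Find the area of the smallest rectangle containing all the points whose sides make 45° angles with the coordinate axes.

54

In coordinates u = x + y, v = x − y the rectangle is axis-aligned; the map (x,y)→(u,v) scales areas by 2.
u-values: -6, 0, -2; range = 0 − (-6) = 6.
v-values: 0, 12, -6; range = 12 − (-6) = 18.
Area = (6 × 18) / 2 = 54.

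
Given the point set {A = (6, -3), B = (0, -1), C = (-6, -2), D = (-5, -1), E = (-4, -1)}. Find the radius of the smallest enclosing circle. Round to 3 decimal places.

By Welzl's lemma the MEC is supported by two points (diametrically opposite) or three points (on a circumcircle).
The farthest pair is A–C with squared distance 145. The circle on this segment as diameter has centre (0, -2.5) and r² = 145/4 = 36.25.
Check B: distance² to centre = 2.25 ≤ 36.25, so it lies inside.
All remaining points lie in this disk, and no smaller disk contains both endpoints, so this is the minimum enclosing circle.
r = √(36.25) ≈ 6.021.

6.021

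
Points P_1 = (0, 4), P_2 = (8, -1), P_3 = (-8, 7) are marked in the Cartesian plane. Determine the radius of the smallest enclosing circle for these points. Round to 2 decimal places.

Side lengths²: P_1P_2² = 89, P_1P_3² = 73, P_2P_3² = 320.
Since P_2P_3² = 320 ≥ 89 + 73 = 162, the angle opposite P_2P_3 is not acute, so the smallest enclosing circle has P_2P_3 as diameter.
Centre = midpoint of P_2P_3 = (0, 3), r² = 320/4 = 80.
r = √80 ≈ 8.94.

8.94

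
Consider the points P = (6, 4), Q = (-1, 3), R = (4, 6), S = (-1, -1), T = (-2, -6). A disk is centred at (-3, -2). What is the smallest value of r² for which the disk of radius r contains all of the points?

117

The required radius is the distance from (-3, -2) to the farthest point.
Squared distances: 117, 29, 113, 5, 17.
Maximum is 117, attained at P.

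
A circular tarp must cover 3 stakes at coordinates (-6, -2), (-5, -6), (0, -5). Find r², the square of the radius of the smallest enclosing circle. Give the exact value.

Call the three points A, B, C in the order given.
Side lengths²: AB² = 17, AC² = 45, BC² = 26.
Since AC² = 45 ≥ 26 + 17 = 43, the angle opposite AC is not acute, so the smallest enclosing circle has AC as diameter.
Centre = midpoint of AC = (-3, -3.5), r² = 45/4 = 11.25.

11.25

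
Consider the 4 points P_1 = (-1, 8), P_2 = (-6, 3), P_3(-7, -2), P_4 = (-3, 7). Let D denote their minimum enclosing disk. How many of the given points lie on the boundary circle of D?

2

By Welzl's lemma the MEC is supported by two points (diametrically opposite) or three points (on a circumcircle).
The farthest pair is P_1–P_3 with squared distance 136. The circle on this segment as diameter has centre (-4, 3) and r² = 136/4 = 34.
Check P_2: distance² to centre = 4 ≤ 34, so it lies inside.
All remaining points lie in this disk, and no smaller disk contains both endpoints, so this is the minimum enclosing circle.
The points at distance exactly r from the centre are P_1, P_3 — 2 points.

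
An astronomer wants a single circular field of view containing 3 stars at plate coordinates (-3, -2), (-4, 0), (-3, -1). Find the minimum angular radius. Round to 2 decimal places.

1.12

Call the three points A, B, C in the order given.
Side lengths²: AB² = 5, AC² = 1, BC² = 2.
Since AB² = 5 ≥ 2 + 1 = 3, the angle opposite AB is not acute, so the smallest enclosing circle has AB as diameter.
Centre = midpoint of AB = (-3.5, -1), r² = 5/4 = 1.25.
r = √(1.25) ≈ 1.12.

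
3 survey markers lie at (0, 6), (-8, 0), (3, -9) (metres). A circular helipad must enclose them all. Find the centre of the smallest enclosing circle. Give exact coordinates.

Call the three points A, B, C in the order given.
Side lengths²: AB² = 100, AC² = 234, BC² = 202.
Since AC² = 234 < 202 + 100 = 302, the triangle is acute, so the smallest enclosing circle is the circumcircle.
Circumcentre = (-8/23, -43/23), r² = 32825/529.
Centre = (-8/23, -43/23).

(-8/23, -43/23)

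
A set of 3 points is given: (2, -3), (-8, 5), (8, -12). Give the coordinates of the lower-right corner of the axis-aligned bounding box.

(8, -12)

x-range [-8, 8], y-range [-12, 5].
The lower-right corner is (8, -12).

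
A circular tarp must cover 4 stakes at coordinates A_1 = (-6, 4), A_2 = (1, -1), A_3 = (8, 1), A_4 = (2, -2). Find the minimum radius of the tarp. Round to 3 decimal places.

7.159

By Welzl's lemma the MEC is supported by two points (diametrically opposite) or three points (on a circumcircle).
The farthest pair is A_1–A_3 with squared distance 205. The circle on this segment as diameter has centre (1, 2.5) and r² = 205/4 = 51.25.
Check A_2: distance² to centre = 12.25 ≤ 51.25, so it lies inside.
All remaining points lie in this disk, and no smaller disk contains both endpoints, so this is the minimum enclosing circle.
r = √(51.25) ≈ 7.159.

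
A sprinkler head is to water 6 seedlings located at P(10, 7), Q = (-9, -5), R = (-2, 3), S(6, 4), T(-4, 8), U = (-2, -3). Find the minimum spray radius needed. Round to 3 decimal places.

11.236

The farthest pair is P–Q with squared distance 505. The circle on this segment as diameter has centre (0.5, 1) and r² = 505/4 = 126.25.
Check R: distance² to centre = 10.25 ≤ 126.25, so it lies inside.
All remaining points lie in this disk, and no smaller disk contains both endpoints, so this is the minimum enclosing circle.
r = √(126.25) ≈ 11.236.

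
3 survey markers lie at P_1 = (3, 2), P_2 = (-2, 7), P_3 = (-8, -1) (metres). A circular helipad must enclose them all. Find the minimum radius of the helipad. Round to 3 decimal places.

5.759

Side lengths²: P_1P_2² = 50, P_1P_3² = 130, P_2P_3² = 100.
Since P_1P_3² = 130 < 100 + 50 = 150, the triangle is acute, so the smallest enclosing circle is the circumcircle.
Circumcentre = (-19/7, 9/7), r² = 1625/49.
r = √(1625/49) ≈ 5.759.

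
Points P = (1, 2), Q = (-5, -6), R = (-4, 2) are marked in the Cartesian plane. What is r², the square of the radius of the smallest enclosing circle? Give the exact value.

Side lengths²: PQ² = 100, PR² = 25, QR² = 65.
Since PQ² = 100 ≥ 65 + 25 = 90, the angle opposite PQ is not acute, so the smallest enclosing circle has PQ as diameter.
Centre = midpoint of PQ = (-2, -2), r² = 100/4 = 25.

25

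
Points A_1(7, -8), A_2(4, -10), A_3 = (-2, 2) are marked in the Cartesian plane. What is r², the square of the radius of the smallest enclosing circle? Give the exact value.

Side lengths²: A_1A_2² = 13, A_1A_3² = 181, A_2A_3² = 180.
Since A_1A_3² = 181 < 180 + 13 = 193, the triangle is acute, so the smallest enclosing circle is the circumcircle.
Circumcentre = (1.875, -3.5625), r² = 45.95703125.

45.95703125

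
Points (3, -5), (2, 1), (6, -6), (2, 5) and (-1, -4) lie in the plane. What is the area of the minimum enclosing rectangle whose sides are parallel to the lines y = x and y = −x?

In coordinates u = x + y, v = x − y the rectangle is axis-aligned; the map (x,y)→(u,v) scales areas by 2.
u-values: -2, 3, 0, 7, -5; range = 7 − (-5) = 12.
v-values: 8, 1, 12, -3, 3; range = 12 − (-3) = 15.
Area = (12 × 15) / 2 = 90.

90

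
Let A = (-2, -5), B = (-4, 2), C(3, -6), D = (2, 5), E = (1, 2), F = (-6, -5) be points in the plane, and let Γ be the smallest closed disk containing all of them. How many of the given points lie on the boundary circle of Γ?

The minimum enclosing circle is determined by three boundary points: C, D, F.
Their circumcentre is (-48/49, -40/49) with r² = 102541/2401.
The farthest remaining point A is at distance² 44525/2401 ≤ 102541/2401.
The points at distance exactly r from the centre are C, D, F — 3 points.

3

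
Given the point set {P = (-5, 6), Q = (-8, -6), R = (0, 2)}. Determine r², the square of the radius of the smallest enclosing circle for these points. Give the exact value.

Side lengths²: PQ² = 153, PR² = 41, QR² = 128.
Since PQ² = 153 < 128 + 41 = 169, the triangle is acute, so the smallest enclosing circle is the circumcircle.
Circumcentre = (-35/6, -1/6), r² = 697/18.

697/18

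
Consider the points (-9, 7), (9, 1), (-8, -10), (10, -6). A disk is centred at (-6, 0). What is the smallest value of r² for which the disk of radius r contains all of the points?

The required radius is the distance from (-6, 0) to the farthest point.
Squared distances: 58, 226, 104, 292.
Maximum is 292, attained at (10, -6).

292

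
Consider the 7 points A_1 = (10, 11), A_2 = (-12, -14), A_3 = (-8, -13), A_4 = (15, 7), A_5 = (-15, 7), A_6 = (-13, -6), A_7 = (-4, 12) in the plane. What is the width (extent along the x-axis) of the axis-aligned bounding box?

30

max x = 15, min x = -15, so width = 30.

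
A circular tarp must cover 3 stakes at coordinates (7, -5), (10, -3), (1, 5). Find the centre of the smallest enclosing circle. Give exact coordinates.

(223/42, 11/14)

Call the three points A, B, C in the order given.
Side lengths²: AB² = 13, AC² = 136, BC² = 145.
Since BC² = 145 < 136 + 13 = 149, the triangle is acute, so the smallest enclosing circle is the circumcircle.
Circumcentre = (223/42, 11/14), r² = 32045/882.
Centre = (223/42, 11/14).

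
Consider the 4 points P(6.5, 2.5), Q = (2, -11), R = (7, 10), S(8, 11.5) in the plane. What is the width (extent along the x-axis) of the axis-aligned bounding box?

max x = 8, min x = 2, so width = 6.

6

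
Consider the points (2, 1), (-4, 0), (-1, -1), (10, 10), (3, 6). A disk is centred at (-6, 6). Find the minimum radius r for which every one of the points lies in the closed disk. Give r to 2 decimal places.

The required radius is the distance from (-6, 6) to the farthest point.
Squared distances: 89, 40, 74, 272, 81.
Maximum is 272, attained at (10, 10).
r = √272 ≈ 16.49.

16.49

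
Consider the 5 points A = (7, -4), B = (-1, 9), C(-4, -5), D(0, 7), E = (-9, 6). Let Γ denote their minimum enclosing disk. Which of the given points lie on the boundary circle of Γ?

The farthest pair is A–E with squared distance 356. The circle on this segment as diameter has centre (-1, 1) and r² = 356/4 = 89.
Check B: distance² to centre = 64 ≤ 89, so it lies inside.
All remaining points lie in this disk, and no smaller disk contains both endpoints, so this is the minimum enclosing circle.
The points at distance exactly r from the centre are A, E — 2 points.

A, E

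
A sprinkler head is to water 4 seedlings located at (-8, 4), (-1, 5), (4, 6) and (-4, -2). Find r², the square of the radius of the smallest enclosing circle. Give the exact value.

The minimum enclosing circle is determined by three boundary points: (-8, 4), (4, 6), (-4, -2).
Their circumcentre is (-1.8, 3.8) with r² = 38.48.
The farthest remaining point (-1, 5) is at distance² 2.08 ≤ 38.48.

38.48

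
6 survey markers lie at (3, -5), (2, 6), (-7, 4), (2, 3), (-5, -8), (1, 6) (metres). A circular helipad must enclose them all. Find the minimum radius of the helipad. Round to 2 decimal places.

7.83

A smallest enclosing disk is always determined by at most three of the input points on its boundary.
The farthest pair is (2, 6)–(-5, -8) with squared distance 245. The circle on this segment as diameter has centre (-1.5, -1) and r² = 245/4 = 61.25.
Check (3, -5): distance² to centre = 36.25 ≤ 61.25, so it lies inside.
All remaining points lie in this disk, and no smaller disk contains both endpoints, so this is the minimum enclosing circle.
r = √(61.25) ≈ 7.83.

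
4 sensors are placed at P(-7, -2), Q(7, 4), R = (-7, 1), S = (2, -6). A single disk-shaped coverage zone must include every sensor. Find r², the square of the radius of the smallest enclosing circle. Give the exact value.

The minimum enclosing circle of a finite set is fixed by two of the points (as a diameter) or three (as a circumcircle).
The farthest pair is P–Q with squared distance 232. The circle on this segment as diameter has centre (0, 1) and r² = 232/4 = 58.
Check R: distance² to centre = 49 ≤ 58, so it lies inside.
All remaining points lie in this disk, and no smaller disk contains both endpoints, so this is the minimum enclosing circle.

58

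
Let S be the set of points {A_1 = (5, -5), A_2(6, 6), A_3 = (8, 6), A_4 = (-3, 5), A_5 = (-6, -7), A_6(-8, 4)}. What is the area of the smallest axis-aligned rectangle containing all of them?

208

x ranges over [-8, 8], width 16.
y ranges over [-7, 6], height 13.
Area = 16 × 13 = 208.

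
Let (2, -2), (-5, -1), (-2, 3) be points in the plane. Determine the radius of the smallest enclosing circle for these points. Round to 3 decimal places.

3.651

Call the three points A, B, C in the order given.
Side lengths²: AB² = 50, AC² = 41, BC² = 25.
Since AB² = 50 < 41 + 25 = 66, the triangle is acute, so the smallest enclosing circle is the circumcircle.
Circumcentre = (-85/62, -37/62), r² = 25625/1922.
r = √(25625/1922) ≈ 3.651.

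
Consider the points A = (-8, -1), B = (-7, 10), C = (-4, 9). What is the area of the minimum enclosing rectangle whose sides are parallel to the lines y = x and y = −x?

In coordinates u = x + y, v = x − y the rectangle is axis-aligned; the map (x,y)→(u,v) scales areas by 2.
u-values: -9, 3, 5; range = 5 − (-9) = 14.
v-values: -7, -17, -13; range = -7 − (-17) = 10.
Area = (14 × 10) / 2 = 70.

70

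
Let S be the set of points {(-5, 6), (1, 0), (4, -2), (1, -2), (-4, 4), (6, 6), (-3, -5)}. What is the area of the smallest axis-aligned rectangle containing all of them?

121

x ranges over [-5, 6], width 11.
y ranges over [-5, 6], height 11.
Area = 11 × 11 = 121.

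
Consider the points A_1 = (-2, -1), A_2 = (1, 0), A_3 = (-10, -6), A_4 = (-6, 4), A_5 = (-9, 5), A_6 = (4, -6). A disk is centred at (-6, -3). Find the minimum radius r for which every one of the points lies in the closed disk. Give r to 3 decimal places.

10.440

The required radius is the distance from (-6, -3) to the farthest point.
Squared distances: 20, 58, 25, 49, 73, 109.
Maximum is 109, attained at A_6.
r = √109 ≈ 10.440.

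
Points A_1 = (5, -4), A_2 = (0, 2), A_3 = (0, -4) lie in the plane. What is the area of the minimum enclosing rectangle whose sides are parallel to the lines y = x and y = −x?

33

In coordinates u = x + y, v = x − y the rectangle is axis-aligned; the map (x,y)→(u,v) scales areas by 2.
u-values: 1, 2, -4; range = 2 − (-4) = 6.
v-values: 9, -2, 4; range = 9 − (-2) = 11.
Area = (6 × 11) / 2 = 33.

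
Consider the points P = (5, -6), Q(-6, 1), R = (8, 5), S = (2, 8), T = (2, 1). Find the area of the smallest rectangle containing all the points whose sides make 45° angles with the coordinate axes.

In coordinates u = x + y, v = x − y the rectangle is axis-aligned; the map (x,y)→(u,v) scales areas by 2.
u-values: -1, -5, 13, 10, 3; range = 13 − (-5) = 18.
v-values: 11, -7, 3, -6, 1; range = 11 − (-7) = 18.
Area = (18 × 18) / 2 = 162.

162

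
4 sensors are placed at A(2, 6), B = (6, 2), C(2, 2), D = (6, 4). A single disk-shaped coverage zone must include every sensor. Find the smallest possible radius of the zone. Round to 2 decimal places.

The farthest pair is A–B with squared distance 32. The circle on this segment as diameter has centre (4, 4) and r² = 32/4 = 8.
Check C: distance² to centre = 8 ≤ 8, so it lies inside.
All remaining points lie in this disk, and no smaller disk contains both endpoints, so this is the minimum enclosing circle.
r = √8 ≈ 2.83.

2.83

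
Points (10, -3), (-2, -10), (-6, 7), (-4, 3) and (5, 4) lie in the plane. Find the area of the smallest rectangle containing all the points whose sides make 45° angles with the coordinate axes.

In coordinates u = x + y, v = x − y the rectangle is axis-aligned; the map (x,y)→(u,v) scales areas by 2.
u-values: 7, -12, 1, -1, 9; range = 9 − (-12) = 21.
v-values: 13, 8, -13, -7, 1; range = 13 − (-13) = 26.
Area = (21 × 26) / 2 = 273.

273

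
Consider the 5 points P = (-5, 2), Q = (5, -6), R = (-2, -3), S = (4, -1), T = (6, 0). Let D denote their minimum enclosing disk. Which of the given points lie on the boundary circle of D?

By Welzl's lemma the MEC is supported by two points (diametrically opposite) or three points (on a circumcircle).
The farthest pair is P–Q with squared distance 164. The circle on this segment as diameter has centre (0, -2) and r² = 164/4 = 41.
Check R: distance² to centre = 5 ≤ 41, so it lies inside.
All remaining points lie in this disk, and no smaller disk contains both endpoints, so this is the minimum enclosing circle.
The points at distance exactly r from the centre are P, Q — 2 points.

P, Q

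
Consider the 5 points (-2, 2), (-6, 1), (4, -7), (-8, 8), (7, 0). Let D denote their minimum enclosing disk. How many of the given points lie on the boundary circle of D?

2

A smallest enclosing disk is always determined by at most three of the input points on its boundary.
The farthest pair is (4, -7)–(-8, 8) with squared distance 369. The circle on this segment as diameter has centre (-2, 0.5) and r² = 369/4 = 92.25.
Check (-2, 2): distance² to centre = 2.25 ≤ 92.25, so it lies inside.
All remaining points lie in this disk, and no smaller disk contains both endpoints, so this is the minimum enclosing circle.
The points at distance exactly r from the centre are (4, -7), (-8, 8) — 2 points.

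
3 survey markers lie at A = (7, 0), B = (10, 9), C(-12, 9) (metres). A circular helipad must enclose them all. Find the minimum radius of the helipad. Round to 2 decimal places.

Side lengths²: AB² = 90, AC² = 442, BC² = 484.
Since BC² = 484 < 442 + 90 = 532, the triangle is acute, so the smallest enclosing circle is the circumcircle.
Circumcentre = (-1, 23/3), r² = 1105/9.
r = √(1105/9) ≈ 11.08.

11.08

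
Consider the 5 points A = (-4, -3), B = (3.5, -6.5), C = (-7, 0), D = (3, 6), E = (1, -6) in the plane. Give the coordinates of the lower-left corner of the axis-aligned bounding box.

x-range [-7, 3.5], y-range [-6.5, 6].
The lower-left corner is (-7, -6.5).

(-7, -6.5)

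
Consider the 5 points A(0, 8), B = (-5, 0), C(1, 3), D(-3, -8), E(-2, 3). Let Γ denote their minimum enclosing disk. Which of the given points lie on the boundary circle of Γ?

A, D

The minimum enclosing circle of a finite set is fixed by two of the points (as a diameter) or three (as a circumcircle).
The farthest pair is A–D with squared distance 265. The circle on this segment as diameter has centre (-1.5, 0) and r² = 265/4 = 66.25.
Check B: distance² to centre = 12.25 ≤ 66.25, so it lies inside.
All remaining points lie in this disk, and no smaller disk contains both endpoints, so this is the minimum enclosing circle.
The points at distance exactly r from the centre are A, D — 2 points.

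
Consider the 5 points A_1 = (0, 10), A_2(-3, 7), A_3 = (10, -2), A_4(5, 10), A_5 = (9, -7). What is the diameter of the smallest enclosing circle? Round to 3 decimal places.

19.235

The minimum enclosing circle of a finite set is fixed by two of the points (as a diameter) or three (as a circumcircle).
The farthest pair is A_1–A_5 with squared distance 370. The circle on this segment as diameter has centre (4.5, 1.5) and r² = 370/4 = 92.5.
Check A_2: distance² to centre = 86.5 ≤ 92.5, so it lies inside.
All remaining points lie in this disk, and no smaller disk contains both endpoints, so this is the minimum enclosing circle.
Diameter = 2r = 2√(92.5) ≈ 19.235.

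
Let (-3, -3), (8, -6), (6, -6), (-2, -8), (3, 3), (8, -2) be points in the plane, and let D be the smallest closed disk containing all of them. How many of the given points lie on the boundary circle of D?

3

The minimum enclosing circle is determined by three boundary points: (8, -6), (-2, -8), (3, 3).
Their circumcentre is (2.26, -3.3) with r² = 40.2376.
The farthest remaining point (8, -2) is at distance² 34.6376 ≤ 40.2376.
The points at distance exactly r from the centre are (8, -6), (-2, -8), (3, 3) — 3 points.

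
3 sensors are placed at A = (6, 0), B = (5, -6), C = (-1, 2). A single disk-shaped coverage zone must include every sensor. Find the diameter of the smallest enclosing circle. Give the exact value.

10

Side lengths²: AB² = 37, AC² = 53, BC² = 100.
Since BC² = 100 ≥ 53 + 37 = 90, the angle opposite BC is not acute, so the smallest enclosing circle has BC as diameter.
Centre = midpoint of BC = (2, -2), r² = 100/4 = 25.
Diameter = 2r = 2√25 = 10.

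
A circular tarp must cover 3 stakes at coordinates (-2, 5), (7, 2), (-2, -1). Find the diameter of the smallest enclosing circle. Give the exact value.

Call the three points A, B, C in the order given.
Side lengths²: AB² = 90, AC² = 36, BC² = 90.
Since BC² = 90 < 90 + 36 = 126, the triangle is acute, so the smallest enclosing circle is the circumcircle.
Circumcentre = (2, 2), r² = 25.
Diameter = 2r = 2√25 = 10.

10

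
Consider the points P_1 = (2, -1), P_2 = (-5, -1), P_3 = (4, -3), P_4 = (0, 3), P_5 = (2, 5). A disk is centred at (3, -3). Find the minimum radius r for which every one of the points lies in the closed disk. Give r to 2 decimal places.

The required radius is the distance from (3, -3) to the farthest point.
Squared distances: 5, 68, 1, 45, 65.
Maximum is 68, attained at P_2.
r = √68 ≈ 8.25.

8.25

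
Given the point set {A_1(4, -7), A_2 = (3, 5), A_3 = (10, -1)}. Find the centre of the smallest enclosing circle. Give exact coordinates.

(103/26, -25/26)

Side lengths²: A_1A_2² = 145, A_1A_3² = 72, A_2A_3² = 85.
Since A_1A_2² = 145 < 85 + 72 = 157, the triangle is acute, so the smallest enclosing circle is the circumcircle.
Circumcentre = (103/26, -25/26), r² = 12325/338.
Centre = (103/26, -25/26).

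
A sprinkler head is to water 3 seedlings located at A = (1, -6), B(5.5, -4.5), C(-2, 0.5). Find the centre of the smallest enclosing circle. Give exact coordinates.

Side lengths²: AB² = 22.5, AC² = 51.25, BC² = 81.25.
Since BC² = 81.25 ≥ 51.25 + 22.5 = 73.75, the angle opposite BC is not acute, so the smallest enclosing circle has BC as diameter.
Centre = midpoint of BC = (1.75, -2), r² = 81.25/4 = 20.3125.
Centre = (1.75, -2).

(1.75, -2)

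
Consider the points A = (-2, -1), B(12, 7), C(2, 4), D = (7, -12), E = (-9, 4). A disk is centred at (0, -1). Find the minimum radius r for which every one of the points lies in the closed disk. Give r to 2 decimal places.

The required radius is the distance from (0, -1) to the farthest point.
Squared distances: 4, 208, 29, 170, 106.
Maximum is 208, attained at B.
r = √208 ≈ 14.42.

14.42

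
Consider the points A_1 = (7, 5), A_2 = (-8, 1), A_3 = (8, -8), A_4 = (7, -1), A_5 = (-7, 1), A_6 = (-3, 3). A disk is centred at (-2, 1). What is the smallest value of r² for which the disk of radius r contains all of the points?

181

The required radius is the distance from (-2, 1) to the farthest point.
Squared distances: 97, 36, 181, 85, 25, 5.
Maximum is 181, attained at A_3.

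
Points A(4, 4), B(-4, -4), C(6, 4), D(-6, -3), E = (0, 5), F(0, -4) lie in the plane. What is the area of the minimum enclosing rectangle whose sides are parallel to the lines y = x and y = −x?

In coordinates u = x + y, v = x − y the rectangle is axis-aligned; the map (x,y)→(u,v) scales areas by 2.
u-values: 8, -8, 10, -9, 5, -4; range = 10 − (-9) = 19.
v-values: 0, 0, 2, -3, -5, 4; range = 4 − (-5) = 9.
Area = (19 × 9) / 2 = 85.5.

85.5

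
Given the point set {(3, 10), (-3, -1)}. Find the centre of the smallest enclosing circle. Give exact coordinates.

The smallest circle enclosing two points has them as diameter endpoints.
Centre = midpoint = (0, 4.5); r² = |(3, 10)−(-3, -1)|²/4 = 157/4 = 39.25.
Centre = (0, 4.5).

(0, 4.5)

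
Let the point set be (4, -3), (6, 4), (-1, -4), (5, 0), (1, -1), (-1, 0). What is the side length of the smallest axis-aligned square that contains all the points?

8

The bounding box has width 7 and height 8.
An axis-aligned square enclosing the set must have side ≥ max(width, height).
So the minimum side is max(7, 8) = 8.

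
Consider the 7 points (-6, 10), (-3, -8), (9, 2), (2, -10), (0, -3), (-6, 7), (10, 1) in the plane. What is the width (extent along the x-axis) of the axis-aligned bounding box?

16

max x = 10, min x = -6, so width = 16.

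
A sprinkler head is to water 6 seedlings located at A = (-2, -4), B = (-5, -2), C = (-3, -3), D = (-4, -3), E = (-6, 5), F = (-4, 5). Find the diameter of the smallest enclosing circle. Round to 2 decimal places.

A smallest enclosing disk is always determined by at most three of the input points on its boundary.
The farthest pair is A–E with squared distance 97. The circle on this segment as diameter has centre (-4, 0.5) and r² = 97/4 = 24.25.
Check B: distance² to centre = 7.25 ≤ 24.25, so it lies inside.
All remaining points lie in this disk, and no smaller disk contains both endpoints, so this is the minimum enclosing circle.
Diameter = 2r = 2√(24.25) ≈ 9.85.

9.85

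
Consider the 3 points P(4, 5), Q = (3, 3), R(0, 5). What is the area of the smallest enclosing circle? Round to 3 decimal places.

12.763

Side lengths²: PQ² = 5, PR² = 16, QR² = 13.
Since PR² = 16 < 13 + 5 = 18, the triangle is acute, so the smallest enclosing circle is the circumcircle.
Circumcentre = (2, 4.75), r² = 4.0625.
Area = π·r² = π·4.0625 ≈ 12.763.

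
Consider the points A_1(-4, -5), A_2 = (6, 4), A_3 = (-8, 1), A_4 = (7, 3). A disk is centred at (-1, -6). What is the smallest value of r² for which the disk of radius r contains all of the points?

149

The required radius is the distance from (-1, -6) to the farthest point.
Squared distances: 10, 149, 98, 145.
Maximum is 149, attained at A_2.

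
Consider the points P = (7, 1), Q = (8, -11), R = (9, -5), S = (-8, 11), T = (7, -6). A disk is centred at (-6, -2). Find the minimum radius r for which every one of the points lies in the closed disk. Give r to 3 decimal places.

The required radius is the distance from (-6, -2) to the farthest point.
Squared distances: 178, 277, 234, 173, 185.
Maximum is 277, attained at Q.
r = √277 ≈ 16.643.

16.643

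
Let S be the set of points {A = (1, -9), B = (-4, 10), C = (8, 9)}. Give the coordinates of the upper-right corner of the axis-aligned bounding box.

(8, 10)

x-range [-4, 8], y-range [-9, 10].
The upper-right corner is (8, 10).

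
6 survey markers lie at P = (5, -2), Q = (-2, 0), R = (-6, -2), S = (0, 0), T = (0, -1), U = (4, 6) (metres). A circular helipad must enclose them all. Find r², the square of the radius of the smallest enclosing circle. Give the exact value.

A smallest enclosing disk is always determined by at most three of the input points on its boundary.
The minimum enclosing circle is determined by three boundary points: P, R, U.
Their circumcentre is (-0.5, 1.375) with r² = 41.640625.
The farthest remaining point T is at distance² 5.890625 ≤ 41.640625.

41.640625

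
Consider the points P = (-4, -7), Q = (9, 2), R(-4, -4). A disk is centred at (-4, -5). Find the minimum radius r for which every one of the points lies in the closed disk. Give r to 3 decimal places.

The required radius is the distance from (-4, -5) to the farthest point.
Squared distances: 4, 218, 1.
Maximum is 218, attained at Q.
r = √218 ≈ 14.765.

14.765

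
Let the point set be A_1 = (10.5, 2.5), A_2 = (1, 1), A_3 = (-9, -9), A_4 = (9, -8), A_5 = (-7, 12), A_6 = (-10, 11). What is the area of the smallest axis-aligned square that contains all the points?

441

The bounding box has width 20.5 and height 21.
An axis-aligned square enclosing the set must have side ≥ max(width, height).
So the minimum side is max(20.5, 21) = 21.
Area = 21² = 441.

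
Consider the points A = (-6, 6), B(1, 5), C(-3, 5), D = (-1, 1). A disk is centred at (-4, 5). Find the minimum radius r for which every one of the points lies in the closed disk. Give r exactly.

5

The required radius is the distance from (-4, 5) to the farthest point.
Squared distances: 5, 25, 1, 25.
Maximum is 25, attained at B.
r = √25 = 5.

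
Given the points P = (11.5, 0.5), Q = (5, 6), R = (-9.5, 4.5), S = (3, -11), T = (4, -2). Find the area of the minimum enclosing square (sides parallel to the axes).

441

The bounding box has width 21 and height 17.
An axis-aligned square enclosing the set must have side ≥ max(width, height).
So the minimum side is max(21, 17) = 21.
Area = 21² = 441.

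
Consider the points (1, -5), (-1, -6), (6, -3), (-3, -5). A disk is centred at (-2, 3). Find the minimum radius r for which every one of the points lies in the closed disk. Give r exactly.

The required radius is the distance from (-2, 3) to the farthest point.
Squared distances: 73, 82, 100, 65.
Maximum is 100, attained at (6, -3).
r = √100 = 10.

10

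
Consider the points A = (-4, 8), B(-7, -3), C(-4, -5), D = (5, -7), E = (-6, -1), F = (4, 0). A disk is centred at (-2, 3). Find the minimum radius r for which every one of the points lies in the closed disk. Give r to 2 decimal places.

The required radius is the distance from (-2, 3) to the farthest point.
Squared distances: 29, 61, 68, 149, 32, 45.
Maximum is 149, attained at D.
r = √149 ≈ 12.21.

12.21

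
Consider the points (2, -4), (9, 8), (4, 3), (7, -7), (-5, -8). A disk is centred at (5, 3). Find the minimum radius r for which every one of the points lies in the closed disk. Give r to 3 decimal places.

14.866

The required radius is the distance from (5, 3) to the farthest point.
Squared distances: 58, 41, 1, 104, 221.
Maximum is 221, attained at (-5, -8).
r = √221 ≈ 14.866.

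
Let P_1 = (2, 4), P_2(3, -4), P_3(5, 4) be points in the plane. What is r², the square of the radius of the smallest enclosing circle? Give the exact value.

17.265625

Side lengths²: P_1P_2² = 65, P_1P_3² = 9, P_2P_3² = 68.
Since P_2P_3² = 68 < 65 + 9 = 74, the triangle is acute, so the smallest enclosing circle is the circumcircle.
Circumcentre = (3.5, 0.125), r² = 17.265625.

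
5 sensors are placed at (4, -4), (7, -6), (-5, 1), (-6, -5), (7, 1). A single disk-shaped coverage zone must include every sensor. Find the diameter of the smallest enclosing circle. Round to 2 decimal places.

14.36

A smallest enclosing disk is always determined by at most three of the input points on its boundary.
The minimum enclosing circle is determined by three boundary points: (7, -6), (-6, -5), (7, 1).
Their circumcentre is (19/26, -2.5) with r² = 17425/338.
The farthest remaining point (-5, 1) is at distance² 15241/338 ≤ 17425/338.
Diameter = 2r = 2√(17425/338) ≈ 14.36.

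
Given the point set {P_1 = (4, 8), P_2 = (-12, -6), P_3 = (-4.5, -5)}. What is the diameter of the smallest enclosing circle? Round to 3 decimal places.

Side lengths²: P_1P_2² = 452, P_1P_3² = 241.25, P_2P_3² = 57.25.
Since P_1P_2² = 452 ≥ 241.25 + 57.25 = 298.5, the angle opposite P_1P_2 is not acute, so the smallest enclosing circle has P_1P_2 as diameter.
Centre = midpoint of P_1P_2 = (-4, 1), r² = 452/4 = 113.
Diameter = 2r = 2√113 ≈ 21.260.

21.260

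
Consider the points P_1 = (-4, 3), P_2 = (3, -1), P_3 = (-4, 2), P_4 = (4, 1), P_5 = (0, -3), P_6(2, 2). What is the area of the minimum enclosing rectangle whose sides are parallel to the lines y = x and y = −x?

In coordinates u = x + y, v = x − y the rectangle is axis-aligned; the map (x,y)→(u,v) scales areas by 2.
u-values: -1, 2, -2, 5, -3, 4; range = 5 − (-3) = 8.
v-values: -7, 4, -6, 3, 3, 0; range = 4 − (-7) = 11.
Area = (8 × 11) / 2 = 44.

44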